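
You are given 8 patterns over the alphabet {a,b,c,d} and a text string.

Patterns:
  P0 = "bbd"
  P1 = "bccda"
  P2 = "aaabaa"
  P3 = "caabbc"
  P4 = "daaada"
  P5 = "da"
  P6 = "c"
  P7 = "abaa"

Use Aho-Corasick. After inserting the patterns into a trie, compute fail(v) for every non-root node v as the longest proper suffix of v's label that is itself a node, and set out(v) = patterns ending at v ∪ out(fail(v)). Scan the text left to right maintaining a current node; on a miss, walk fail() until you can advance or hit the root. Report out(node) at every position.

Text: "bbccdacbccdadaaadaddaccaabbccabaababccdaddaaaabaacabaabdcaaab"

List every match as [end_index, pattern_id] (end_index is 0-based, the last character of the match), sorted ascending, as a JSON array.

Build:
Trie (insert patterns):
  n0 'ε': a→8 b→1 c→14 d→20
  n1 'b': b→2 c→4
  n2 'bb': d→3
  n3 'bbd': ·  ←P0
  n4 'bc': c→5
  n5 'bcc': d→6
  n6 'bccd': a→7
  n7 'bccda': ·  ←P1
  n8 'a': a→9 b→26
  n9 'aa': a→10
  n10 'aaa': b→11
  n11 'aaab': a→12
  n12 'aaaba': a→13
  n13 'aaabaa': ·  ←P2
  n14 'c': a→15  ←P6
  n15 'ca': a→16
  n16 'caa': b→17
  n17 'caab': b→18
  n18 'caabb': c→19
  n19 'caabbc': ·  ←P3
  n20 'd': a→21
  n21 'da': a→22  ←P5
  n22 'daa': a→23
  n23 'daaa': d→24
  n24 'daaad': a→25
  n25 'daaada': ·  ←P4
  n26 'ab': a→27
  n27 'aba': a→28
  n28 'abaa': ·  ←P7

BFS fail/out derivation:
  n1('b'): parent n0 fail=0; on 'b' 0 → fail=0;  out ∅∪∅=∅
  n8('a'): parent n0 fail=0; on 'a' 0 → fail=0;  out ∅∪∅=∅
  n14('c'): parent n0 fail=0; on 'c' 0 → fail=0;  out {6}∪∅={6}
  n20('d'): parent n0 fail=0; on 'd' 0 → fail=0;  out ∅∪∅=∅
  n2('bb'): parent n1 fail=0; on 'b' 0 → fail=1;  out ∅∪∅=∅
  n4('bc'): parent n1 fail=0; on 'c' 0 → fail=14;  out ∅∪{6}={6}
  n9('aa'): parent n8 fail=0; on 'a' 0 → fail=8;  out ∅∪∅=∅
  n15('ca'): parent n14 fail=0; on 'a' 0 → fail=8;  out ∅∪∅=∅
  n21('da'): parent n20 fail=0; on 'a' 0 → fail=8;  out {5}∪∅={5}
  n26('ab'): parent n8 fail=0; on 'b' 0 → fail=1;  out ∅∪∅=∅
  n3('bbd'): parent n2 fail=1; on 'd' 1→0 → fail=20;  out {0}∪∅={0}
  n5('bcc'): parent n4 fail=14; on 'c' 14→0 → fail=14;  out ∅∪{6}={6}
  n10('aaa'): parent n9 fail=8; on 'a' 8 → fail=9;  out ∅∪∅=∅
  n16('caa'): parent n15 fail=8; on 'a' 8 → fail=9;  out ∅∪∅=∅
  n22('daa'): parent n21 fail=8; on 'a' 8 → fail=9;  out ∅∪∅=∅
  n27('aba'): parent n26 fail=1; on 'a' 1→0 → fail=8;  out ∅∪∅=∅
  n6('bccd'): parent n5 fail=14; on 'd' 14→0 → fail=20;  out ∅∪∅=∅
  n11('aaab'): parent n10 fail=9; on 'b' 9→8 → fail=26;  out ∅∪∅=∅
  n17('caab'): parent n16 fail=9; on 'b' 9→8 → fail=26;  out ∅∪∅=∅
  n23('daaa'): parent n22 fail=9; on 'a' 9 → fail=10;  out ∅∪∅=∅
  n28('abaa'): parent n27 fail=8; on 'a' 8 → fail=9;  out {7}∪∅={7}
  n7('bccda'): parent n6 fail=20; on 'a' 20 → fail=21;  out {1}∪{5}={1,5}
  n12('aaaba'): parent n11 fail=26; on 'a' 26 → fail=27;  out ∅∪∅=∅
  n18('caabb'): parent n17 fail=26; on 'b' 26→1 → fail=2;  out ∅∪∅=∅
  n24('daaad'): parent n23 fail=10; on 'd' 10→9→8→0 → fail=20;  out ∅∪∅=∅
  n13('aaabaa'): parent n12 fail=27; on 'a' 27 → fail=28;  out {2}∪{7}={2,7}
  n19('caabbc'): parent n18 fail=2; on 'c' 2→1 → fail=4;  out {3}∪{6}={3,6}
  n25('daaada'): parent n24 fail=20; on 'a' 20 → fail=21;  out {4}∪{5}={4,5}

Run:
i=0 'b': node 0→1
i=1 'b': node 1→2
i=2 'c': node 2→4 (via fail)  emit P6@[2:2]
i=3 'c': node 4→5  emit P6@[3:3]
i=4 'd': node 5→6
i=5 'a': node 6→7  emit P1@[1:5],P5@[4:5]
i=6 'c': node 7→14 (via fail)  emit P6@[6:6]
i=7 'b': node 14→1 (via fail)
i=8 'c': node 1→4  emit P6@[8:8]
i=9 'c': node 4→5  emit P6@[9:9]
i=10 'd': node 5→6
i=11 'a': node 6→7  emit P1@[7:11],P5@[10:11]
i=12 'd': node 7→20 (via fail)
i=13 'a': node 20→21  emit P5@[12:13]
i=14 'a': node 21→22
i=15 'a': node 22→23
i=16 'd': node 23→24
i=17 'a': node 24→25  emit P4@[12:17],P5@[16:17]
i=18 'd': node 25→20 (via fail)
i=19 'd': node 20→20 (via fail)
i=20 'a': node 20→21  emit P5@[19:20]
i=21 'c': node 21→14 (via fail)  emit P6@[21:21]
i=22 'c': node 14→14 (via fail)  emit P6@[22:22]
i=23 'a': node 14→15
i=24 'a': node 15→16
i=25 'b': node 16→17
i=26 'b': node 17→18
i=27 'c': node 18→19  emit P3@[22:27],P6@[27:27]
i=28 'c': node 19→5 (via fail)  emit P6@[28:28]
i=29 'a': node 5→15 (via fail)
i=30 'b': node 15→26 (via fail)
i=31 'a': node 26→27
i=32 'a': node 27→28  emit P7@[29:32]
i=33 'b': node 28→26 (via fail)
i=34 'a': node 26→27
i=35 'b': node 27→26 (via fail)
i=36 'c': node 26→4 (via fail)  emit P6@[36:36]
i=37 'c': node 4→5  emit P6@[37:37]
i=38 'd': node 5→6
i=39 'a': node 6→7  emit P1@[35:39],P5@[38:39]
i=40 'd': node 7→20 (via fail)
i=41 'd': node 20→20 (via fail)
i=42 'a': node 20→21  emit P5@[41:42]
i=43 'a': node 21→22
i=44 'a': node 22→23
i=45 'a': node 23→10 (via fail)
i=46 'b': node 10→11
i=47 'a': node 11→12
i=48 'a': node 12→13  emit P2@[43:48],P7@[45:48]
i=49 'c': node 13→14 (via fail)  emit P6@[49:49]
i=50 'a': node 14→15
i=51 'b': node 15→26 (via fail)
i=52 'a': node 26→27
i=53 'a': node 27→28  emit P7@[50:53]
i=54 'b': node 28→26 (via fail)
i=55 'd': node 26→20 (via fail)
i=56 'c': node 20→14 (via fail)  emit P6@[56:56]
i=57 'a': node 14→15
i=58 'a': node 15→16
i=59 'a': node 16→10 (via fail)
i=60 'b': node 10→11

Matches: [[2,6],[3,6],[5,1],[5,5],[6,6],[8,6],[9,6],[11,1],[11,5],[13,5],[17,4],[17,5],[20,5],[21,6],[22,6],[27,3],[27,6],[28,6],[32,7],[36,6],[37,6],[39,1],[39,5],[42,5],[48,2],[48,7],[49,6],[53,7],[56,6]]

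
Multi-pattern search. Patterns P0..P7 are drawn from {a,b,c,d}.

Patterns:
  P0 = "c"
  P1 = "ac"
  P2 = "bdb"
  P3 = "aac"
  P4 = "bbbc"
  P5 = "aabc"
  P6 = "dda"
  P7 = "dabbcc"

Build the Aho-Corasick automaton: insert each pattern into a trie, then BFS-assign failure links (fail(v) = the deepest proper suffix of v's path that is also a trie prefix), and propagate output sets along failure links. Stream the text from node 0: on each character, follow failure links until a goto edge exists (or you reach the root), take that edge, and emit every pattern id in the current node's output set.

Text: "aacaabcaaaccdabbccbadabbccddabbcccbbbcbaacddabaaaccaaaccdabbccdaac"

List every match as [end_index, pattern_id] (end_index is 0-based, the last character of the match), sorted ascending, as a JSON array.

Build automaton:
Trie nodes:
  n0 'ε': a→2 b→4 c→1 d→14
  n1 'c': ·  ←P0
  n2 'a': a→7 c→3
  n3 'ac': ·  ←P1
  n4 'b': b→9 d→5
  n5 'bd': b→6
  n6 'bdb': ·  ←P2
  n7 'aa': b→12 c→8
  n8 'aac': ·  ←P3
  n9 'bb': b→10
  n10 'bbb': c→11
  n11 'bbbc': ·  ←P4
  n12 'aab': c→13
  n13 'aabc': ·  ←P5
  n14 'd': a→17 d→15
  n15 'dd': a→16
  n16 'dda': ·  ←P6
  n17 'da': b→18
  n18 'dab': b→19
  n19 'dabb': c→20
  n20 'dabbc': c→21
  n21 'dabbcc': ·  ←P7

Failure links (BFS by depth):
  fail(1) 'c': from fail(0)=0 chase 'c': 0 ⇒ 0;  out={0}∪out(0)={0}
  fail(2) 'a': from fail(0)=0 chase 'a': 0 ⇒ 0;  out=∅∪out(0)=∅
  fail(4) 'b': from fail(0)=0 chase 'b': 0 ⇒ 0;  out=∅∪out(0)=∅
  fail(14) 'd': from fail(0)=0 chase 'd': 0 ⇒ 0;  out=∅∪out(0)=∅
  fail(3) 'ac': from fail(2)=0 chase 'c': 0 ⇒ 1;  out={1}∪out(1)={0,1}
  fail(5) 'bd': from fail(4)=0 chase 'd': 0 ⇒ 14;  out=∅∪out(14)=∅
  fail(7) 'aa': from fail(2)=0 chase 'a': 0 ⇒ 2;  out=∅∪out(2)=∅
  fail(9) 'bb': from fail(4)=0 chase 'b': 0 ⇒ 4;  out=∅∪out(4)=∅
  fail(15) 'dd': from fail(14)=0 chase 'd': 0 ⇒ 14;  out=∅∪out(14)=∅
  fail(17) 'da': from fail(14)=0 chase 'a': 0 ⇒ 2;  out=∅∪out(2)=∅
  fail(6) 'bdb': from fail(5)=14 chase 'b': 14→0 ⇒ 4;  out={2}∪out(4)={2}
  fail(8) 'aac': from fail(7)=2 chase 'c': 2 ⇒ 3;  out={3}∪out(3)={0,1,3}
  fail(10) 'bbb': from fail(9)=4 chase 'b': 4 ⇒ 9;  out=∅∪out(9)=∅
  fail(12) 'aab': from fail(7)=2 chase 'b': 2→0 ⇒ 4;  out=∅∪out(4)=∅
  fail(16) 'dda': from fail(15)=14 chase 'a': 14 ⇒ 17;  out={6}∪out(17)={6}
  fail(18) 'dab': from fail(17)=2 chase 'b': 2→0 ⇒ 4;  out=∅∪out(4)=∅
  fail(11) 'bbbc': from fail(10)=9 chase 'c': 9→4→0 ⇒ 1;  out={4}∪out(1)={0,4}
  fail(13) 'aabc': from fail(12)=4 chase 'c': 4→0 ⇒ 1;  out={5}∪out(1)={0,5}
  fail(19) 'dabb': from fail(18)=4 chase 'b': 4 ⇒ 9;  out=∅∪out(9)=∅
  fail(20) 'dabbc': from fail(19)=9 chase 'c': 9→4→0 ⇒ 1;  out=∅∪out(1)={0}
  fail(21) 'dabbcc': from fail(20)=1 chase 'c': 1→0 ⇒ 1;  out={7}∪out(1)={0,7}

Scan:
[0] read 'a'  n0⇒n2
[1] read 'a'  n2⇒n7
[2] read 'c'  n7⇒n8  emit P0@[2:2],P1@[1:2],P3@[0:2]
[3] read 'a'  n8⇒n2 (fail-walked)
[4] read 'a'  n2⇒n7
[5] read 'b'  n7⇒n12
[6] read 'c'  n12⇒n13  emit P0@[6:6],P5@[3:6]
[7] read 'a'  n13⇒n2 (fail-walked)
[8] read 'a'  n2⇒n7
[9] read 'a'  n7⇒n7 (fail-walked)
[10] read 'c'  n7⇒n8  emit P0@[10:10],P1@[9:10],P3@[8:10]
[11] read 'c'  n8⇒n1 (fail-walked)  emit P0@[11:11]
[12] read 'd'  n1⇒n14 (fail-walked)
[13] read 'a'  n14⇒n17
[14] read 'b'  n17⇒n18
[15] read 'b'  n18⇒n19
[16] read 'c'  n19⇒n20  emit P0@[16:16]
[17] read 'c'  n20⇒n21  emit P0@[17:17],P7@[12:17]
[18] read 'b'  n21⇒n4 (fail-walked)
[19] read 'a'  n4⇒n2 (fail-walked)
[20] read 'd'  n2⇒n14 (fail-walked)
[21] read 'a'  n14⇒n17
[22] read 'b'  n17⇒n18
[23] read 'b'  n18⇒n19
[24] read 'c'  n19⇒n20  emit P0@[24:24]
[25] read 'c'  n20⇒n21  emit P0@[25:25],P7@[20:25]
[26] read 'd'  n21⇒n14 (fail-walked)
[27] read 'd'  n14⇒n15
[28] read 'a'  n15⇒n16  emit P6@[26:28]
[29] read 'b'  n16⇒n18 (fail-walked)
[30] read 'b'  n18⇒n19
[31] read 'c'  n19⇒n20  emit P0@[31:31]
[32] read 'c'  n20⇒n21  emit P0@[32:32],P7@[27:32]
[33] read 'c'  n21⇒n1 (fail-walked)  emit P0@[33:33]
[34] read 'b'  n1⇒n4 (fail-walked)
[35] read 'b'  n4⇒n9
[36] read 'b'  n9⇒n10
[37] read 'c'  n10⇒n11  emit P0@[37:37],P4@[34:37]
[38] read 'b'  n11⇒n4 (fail-walked)
[39] read 'a'  n4⇒n2 (fail-walked)
[40] read 'a'  n2⇒n7
[41] read 'c'  n7⇒n8  emit P0@[41:41],P1@[40:41],P3@[39:41]
[42] read 'd'  n8⇒n14 (fail-walked)
[43] read 'd'  n14⇒n15
[44] read 'a'  n15⇒n16  emit P6@[42:44]
[45] read 'b'  n16⇒n18 (fail-walked)
[46] read 'a'  n18⇒n2 (fail-walked)
[47] read 'a'  n2⇒n7
[48] read 'a'  n7⇒n7 (fail-walked)
[49] read 'c'  n7⇒n8  emit P0@[49:49],P1@[48:49],P3@[47:49]
[50] read 'c'  n8⇒n1 (fail-walked)  emit P0@[50:50]
[51] read 'a'  n1⇒n2 (fail-walked)
[52] read 'a'  n2⇒n7
[53] read 'a'  n7⇒n7 (fail-walked)
[54] read 'c'  n7⇒n8  emit P0@[54:54],P1@[53:54],P3@[52:54]
[55] read 'c'  n8⇒n1 (fail-walked)  emit P0@[55:55]
[56] read 'd'  n1⇒n14 (fail-walked)
[57] read 'a'  n14⇒n17
[58] read 'b'  n17⇒n18
[59] read 'b'  n18⇒n19
[60] read 'c'  n19⇒n20  emit P0@[60:60]
[61] read 'c'  n20⇒n21  emit P0@[61:61],P7@[56:61]
[62] read 'd'  n21⇒n14 (fail-walked)
[63] read 'a'  n14⇒n17
[64] read 'a'  n17⇒n7 (fail-walked)
[65] read 'c'  n7⇒n8  emit P0@[65:65],P1@[64:65],P3@[63:65]

Result: [[2,0],[2,1],[2,3],[6,0],[6,5],[10,0],[10,1],[10,3],[11,0],[16,0],[17,0],[17,7],[24,0],[25,0],[25,7],[28,6],[31,0],[32,0],[32,7],[33,0],[37,0],[37,4],[41,0],[41,1],[41,3],[44,6],[49,0],[49,1],[49,3],[50,0],[54,0],[54,1],[54,3],[55,0],[60,0],[61,0],[61,7],[65,0],[65,1],[65,3]]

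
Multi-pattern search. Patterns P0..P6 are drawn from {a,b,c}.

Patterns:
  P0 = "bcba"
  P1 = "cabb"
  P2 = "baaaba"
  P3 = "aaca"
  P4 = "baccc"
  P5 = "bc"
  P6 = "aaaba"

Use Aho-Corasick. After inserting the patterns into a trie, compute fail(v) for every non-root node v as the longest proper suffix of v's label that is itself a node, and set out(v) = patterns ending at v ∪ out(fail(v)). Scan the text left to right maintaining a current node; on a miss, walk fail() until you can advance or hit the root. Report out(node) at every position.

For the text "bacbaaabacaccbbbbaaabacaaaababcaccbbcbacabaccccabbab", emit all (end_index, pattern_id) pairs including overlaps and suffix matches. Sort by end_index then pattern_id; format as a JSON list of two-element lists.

Build:
Trie (insert patterns):
  n0 'ε': a→14 b→1 c→5
  n1 'b': a→9 c→2
  n2 'bc': b→3  ←P5
  n3 'bcb': a→4
  n4 'bcba': ·  ←P0
  n5 'c': a→6
  n6 'ca': b→7
  n7 'cab': b→8
  n8 'cabb': ·  ←P1
  n9 'ba': a→10 c→18
  n10 'baa': a→11
  n11 'baaa': b→12
  n12 'baaab': a→13
  n13 'baaaba': ·  ←P2
  n14 'a': a→15
  n15 'aa': a→21 c→16
  n16 'aac': a→17
  n17 'aaca': ·  ←P3
  n18 'bac': c→19
  n19 'bacc': c→20
  n20 'baccc': ·  ←P4
  n21 'aaa': b→22
  n22 'aaab': a→23
  n23 'aaaba': ·  ←P6

BFS fail/out derivation:
  n1('b'): parent n0 fail=0; on 'b' 0 → fail=0;  out ∅∪∅=∅
  n5('c'): parent n0 fail=0; on 'c' 0 → fail=0;  out ∅∪∅=∅
  n14('a'): parent n0 fail=0; on 'a' 0 → fail=0;  out ∅∪∅=∅
  n2('bc'): parent n1 fail=0; on 'c' 0 → fail=5;  out {5}∪∅={5}
  n6('ca'): parent n5 fail=0; on 'a' 0 → fail=14;  out ∅∪∅=∅
  n9('ba'): parent n1 fail=0; on 'a' 0 → fail=14;  out ∅∪∅=∅
  n15('aa'): parent n14 fail=0; on 'a' 0 → fail=14;  out ∅∪∅=∅
  n3('bcb'): parent n2 fail=5; on 'b' 5→0 → fail=1;  out ∅∪∅=∅
  n7('cab'): parent n6 fail=14; on 'b' 14→0 → fail=1;  out ∅∪∅=∅
  n10('baa'): parent n9 fail=14; on 'a' 14 → fail=15;  out ∅∪∅=∅
  n16('aac'): parent n15 fail=14; on 'c' 14→0 → fail=5;  out ∅∪∅=∅
  n18('bac'): parent n9 fail=14; on 'c' 14→0 → fail=5;  out ∅∪∅=∅
  n21('aaa'): parent n15 fail=14; on 'a' 14 → fail=15;  out ∅∪∅=∅
  n4('bcba'): parent n3 fail=1; on 'a' 1 → fail=9;  out {0}∪∅={0}
  n8('cabb'): parent n7 fail=1; on 'b' 1→0 → fail=1;  out {1}∪∅={1}
  n11('baaa'): parent n10 fail=15; on 'a' 15 → fail=21;  out ∅∪∅=∅
  n17('aaca'): parent n16 fail=5; on 'a' 5 → fail=6;  out {3}∪∅={3}
  n19('bacc'): parent n18 fail=5; on 'c' 5→0 → fail=5;  out ∅∪∅=∅
  n22('aaab'): parent n21 fail=15; on 'b' 15→14→0 → fail=1;  out ∅∪∅=∅
  n12('baaab'): parent n11 fail=21; on 'b' 21 → fail=22;  out ∅∪∅=∅
  n20('baccc'): parent n19 fail=5; on 'c' 5→0 → fail=5;  out {4}∪∅={4}
  n23('aaaba'): parent n22 fail=1; on 'a' 1 → fail=9;  out {6}∪∅={6}
  n13('baaaba'): parent n12 fail=22; on 'a' 22 → fail=23;  out {2}∪{6}={2,6}

Text stream:
[0] read 'b'  n0⇒n1
[1] read 'a'  n1⇒n9
[2] read 'c'  n9⇒n18
[3] read 'b'  n18⇒n1 (fail-walked)
[4] read 'a'  n1⇒n9
[5] read 'a'  n9⇒n10
[6] read 'a'  n10⇒n11
[7] read 'b'  n11⇒n12
[8] read 'a'  n12⇒n13  ** P2@[3:8],P6@[4:8]
[9] read 'c'  n13⇒n18 (fail-walked)
[10] read 'a'  n18⇒n6 (fail-walked)
[11] read 'c'  n6⇒n5 (fail-walked)
[12] read 'c'  n5⇒n5 (fail-walked)
[13] read 'b'  n5⇒n1 (fail-walked)
[14] read 'b'  n1⇒n1 (fail-walked)
[15] read 'b'  n1⇒n1 (fail-walked)
[16] read 'b'  n1⇒n1 (fail-walked)
[17] read 'a'  n1⇒n9
[18] read 'a'  n9⇒n10
[19] read 'a'  n10⇒n11
[20] read 'b'  n11⇒n12
[21] read 'a'  n12⇒n13  ** P2@[16:21],P6@[17:21]
[22] read 'c'  n13⇒n18 (fail-walked)
[23] read 'a'  n18⇒n6 (fail-walked)
[24] read 'a'  n6⇒n15 (fail-walked)
[25] read 'a'  n15⇒n21
[26] read 'a'  n21⇒n21 (fail-walked)
[27] read 'b'  n21⇒n22
[28] read 'a'  n22⇒n23  ** P6@[24:28]
[29] read 'b'  n23⇒n1 (fail-walked)
[30] read 'c'  n1⇒n2  ** P5@[29:30]
[31] read 'a'  n2⇒n6 (fail-walked)
[32] read 'c'  n6⇒n5 (fail-walked)
[33] read 'c'  n5⇒n5 (fail-walked)
[34] read 'b'  n5⇒n1 (fail-walked)
[35] read 'b'  n1⇒n1 (fail-walked)
[36] read 'c'  n1⇒n2  ** P5@[35:36]
[37] read 'b'  n2⇒n3
[38] read 'a'  n3⇒n4  ** P0@[35:38]
[39] read 'c'  n4⇒n18 (fail-walked)
[40] read 'a'  n18⇒n6 (fail-walked)
[41] read 'b'  n6⇒n7
[42] read 'a'  n7⇒n9 (fail-walked)
[43] read 'c'  n9⇒n18
[44] read 'c'  n18⇒n19
[45] read 'c'  n19⇒n20  ** P4@[41:45]
[46] read 'c'  n20⇒n5 (fail-walked)
[47] read 'a'  n5⇒n6
[48] read 'b'  n6⇒n7
[49] read 'b'  n7⇒n8  ** P1@[46:49]
[50] read 'a'  n8⇒n9 (fail-walked)
[51] read 'b'  n9⇒n1 (fail-walked)

Result: [[8,2],[8,6],[21,2],[21,6],[28,6],[30,5],[36,5],[38,0],[45,4],[49,1]]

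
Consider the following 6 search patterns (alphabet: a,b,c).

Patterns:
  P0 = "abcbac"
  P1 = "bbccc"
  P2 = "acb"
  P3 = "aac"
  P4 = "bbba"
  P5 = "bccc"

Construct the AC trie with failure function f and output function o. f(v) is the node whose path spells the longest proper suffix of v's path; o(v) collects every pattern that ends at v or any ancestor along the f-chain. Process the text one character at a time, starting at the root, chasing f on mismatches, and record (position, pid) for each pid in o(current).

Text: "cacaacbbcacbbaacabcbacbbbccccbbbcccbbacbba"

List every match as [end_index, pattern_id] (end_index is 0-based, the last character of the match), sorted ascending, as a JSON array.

Construct AC machine:
Trie nodes:
  n0 'ε': a→1 b→7
  n1 'a': a→14 b→2 c→12
  n2 'ab': c→3
  n3 'abc': b→4
  n4 'abcb': a→5
  n5 'abcba': c→6
  n6 'abcbac': ·  [P0 ends]
  n7 'b': b→8 c→18
  n8 'bb': b→16 c→9
  n9 'bbc': c→10
  n10 'bbcc': c→11
  n11 'bbccc': ·  [P1 ends]
  n12 'ac': b→13
  n13 'acb': ·  [P2 ends]
  n14 'aa': c→15
  n15 'aac': ·  [P3 ends]
  n16 'bbb': a→17
  n17 'bbba': ·  [P4 ends]
  n18 'bc': c→19
  n19 'bcc': c→20
  n20 'bccc': ·  [P5 ends]

BFS fail/out derivation:
  fail(1) 'a': from fail(0)=0 chase 'a': 0 ⇒ 0;  out=∅∪out(0)=∅
  fail(7) 'b': from fail(0)=0 chase 'b': 0 ⇒ 0;  out=∅∪out(0)=∅
  fail(2) 'ab': from fail(1)=0 chase 'b': 0 ⇒ 7;  out=∅∪out(7)=∅
  fail(8) 'bb': from fail(7)=0 chase 'b': 0 ⇒ 7;  out=∅∪out(7)=∅
  fail(12) 'ac': from fail(1)=0 chase 'c': 0 ⇒ 0;  out=∅∪out(0)=∅
  fail(14) 'aa': from fail(1)=0 chase 'a': 0 ⇒ 1;  out=∅∪out(1)=∅
  fail(18) 'bc': from fail(7)=0 chase 'c': 0 ⇒ 0;  out=∅∪out(0)=∅
  fail(3) 'abc': from fail(2)=7 chase 'c': 7 ⇒ 18;  out=∅∪out(18)=∅
  fail(9) 'bbc': from fail(8)=7 chase 'c': 7 ⇒ 18;  out=∅∪out(18)=∅
  fail(13) 'acb': from fail(12)=0 chase 'b': 0 ⇒ 7;  out={2}∪out(7)={2}
  fail(15) 'aac': from fail(14)=1 chase 'c': 1 ⇒ 12;  out={3}∪out(12)={3}
  fail(16) 'bbb': from fail(8)=7 chase 'b': 7 ⇒ 8;  out=∅∪out(8)=∅
  fail(19) 'bcc': from fail(18)=0 chase 'c': 0 ⇒ 0;  out=∅∪out(0)=∅
  fail(4) 'abcb': from fail(3)=18 chase 'b': 18→0 ⇒ 7;  out=∅∪out(7)=∅
  fail(10) 'bbcc': from fail(9)=18 chase 'c': 18 ⇒ 19;  out=∅∪out(19)=∅
  fail(17) 'bbba': from fail(16)=8 chase 'a': 8→7→0 ⇒ 1;  out={4}∪out(1)={4}
  fail(20) 'bccc': from fail(19)=0 chase 'c': 0 ⇒ 0;  out={5}∪out(0)={5}
  fail(5) 'abcba': from fail(4)=7 chase 'a': 7→0 ⇒ 1;  out=∅∪out(1)=∅
  fail(11) 'bbccc': from fail(10)=19 chase 'c': 19 ⇒ 20;  out={1}∪out(20)={1,5}
  fail(6) 'abcbac': from fail(5)=1 chase 'c': 1 ⇒ 12;  out={0}∪out(12)={0}

Run:
i=0 'c': node 0→0
i=1 'a': node 0→1
i=2 'c': node 1→12
i=3 'a': node 12→1 (via fail)
i=4 'a': node 1→14
i=5 'c': node 14→15  ** P3@[3:5]
i=6 'b': node 15→13 (via fail)  ** P2@[4:6]
i=7 'b': node 13→8 (via fail)
i=8 'c': node 8→9
i=9 'a': node 9→1 (via fail)
i=10 'c': node 1→12
i=11 'b': node 12→13  ** P2@[9:11]
i=12 'b': node 13→8 (via fail)
i=13 'a': node 8→1 (via fail)
i=14 'a': node 1→14
i=15 'c': node 14→15  ** P3@[13:15]
i=16 'a': node 15→1 (via fail)
i=17 'b': node 1→2
i=18 'c': node 2→3
i=19 'b': node 3→4
i=20 'a': node 4→5
i=21 'c': node 5→6  ** P0@[16:21]
i=22 'b': node 6→13 (via fail)  ** P2@[20:22]
i=23 'b': node 13→8 (via fail)
i=24 'b': node 8→16
i=25 'c': node 16→9 (via fail)
i=26 'c': node 9→10
i=27 'c': node 10→11  ** P1@[23:27],P5@[24:27]
i=28 'c': node 11→0 (via fail)
i=29 'b': node 0→7
i=30 'b': node 7→8
i=31 'b': node 8→16
i=32 'c': node 16→9 (via fail)
i=33 'c': node 9→10
i=34 'c': node 10→11  ** P1@[30:34],P5@[31:34]
i=35 'b': node 11→7 (via fail)
i=36 'b': node 7→8
i=37 'a': node 8→1 (via fail)
i=38 'c': node 1→12
i=39 'b': node 12→13  ** P2@[37:39]
i=40 'b': node 13→8 (via fail)
i=41 'a': node 8→1 (via fail)

All matches (sorted): [[5,3],[6,2],[11,2],[15,3],[21,0],[22,2],[27,1],[27,5],[34,1],[34,5],[39,2]]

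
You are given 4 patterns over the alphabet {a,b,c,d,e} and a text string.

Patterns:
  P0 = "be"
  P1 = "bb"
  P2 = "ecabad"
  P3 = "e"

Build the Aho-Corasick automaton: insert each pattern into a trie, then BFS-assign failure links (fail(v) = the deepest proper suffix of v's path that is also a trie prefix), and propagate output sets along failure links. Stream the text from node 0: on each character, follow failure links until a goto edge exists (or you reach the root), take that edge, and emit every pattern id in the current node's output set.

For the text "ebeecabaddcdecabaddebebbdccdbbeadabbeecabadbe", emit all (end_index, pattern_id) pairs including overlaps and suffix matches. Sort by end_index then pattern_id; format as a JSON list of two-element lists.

Construct AC machine:
Trie nodes:
  0='ε' goto b→1 e→4
  1='b' goto b→3 e→2
  2='be' goto ·  [P0 ends]
  3='bb' goto ·  [P1 ends]
  4='e' goto c→5  [P3 ends]
  5='ec' goto a→6
  6='eca' goto b→7
  7='ecab' goto a→8
  8='ecaba' goto d→9
  9='ecabad' goto ·  [P2 ends]

Failure links (BFS by depth):
  n1('b'): parent n0 fail=0; on 'b' 0 → fail=0;  out ∅∪∅=∅
  n4('e'): parent n0 fail=0; on 'e' 0 → fail=0;  out {3}∪∅={3}
  n2('be'): parent n1 fail=0; on 'e' 0 → fail=4;  out {0}∪{3}={0,3}
  n3('bb'): parent n1 fail=0; on 'b' 0 → fail=1;  out {1}∪∅={1}
  n5('ec'): parent n4 fail=0; on 'c' 0 → fail=0;  out ∅∪∅=∅
  n6('eca'): parent n5 fail=0; on 'a' 0 → fail=0;  out ∅∪∅=∅
  n7('ecab'): parent n6 fail=0; on 'b' 0 → fail=1;  out ∅∪∅=∅
  n8('ecaba'): parent n7 fail=1; on 'a' 1→0 → fail=0;  out ∅∪∅=∅
  n9('ecabad'): parent n8 fail=0; on 'd' 0 → fail=0;  out {2}∪∅={2}

Run:
i=0 'e': node 0→4  emit P3@[0:0]
i=1 'b': node 4→1 ·f
i=2 'e': node 1→2  emit P0@[1:2],P3@[2:2]
i=3 'e': node 2→4 ·f  emit P3@[3:3]
i=4 'c': node 4→5
i=5 'a': node 5→6
i=6 'b': node 6→7
i=7 'a': node 7→8
i=8 'd': node 8→9  emit P2@[3:8]
i=9 'd': node 9→0 ·f
i=10 'c': node 0→0
i=11 'd': node 0→0
i=12 'e': node 0→4  emit P3@[12:12]
i=13 'c': node 4→5
i=14 'a': node 5→6
i=15 'b': node 6→7
i=16 'a': node 7→8
i=17 'd': node 8→9  emit P2@[12:17]
i=18 'd': node 9→0 ·f
i=19 'e': node 0→4  emit P3@[19:19]
i=20 'b': node 4→1 ·f
i=21 'e': node 1→2  emit P0@[20:21],P3@[21:21]
i=22 'b': node 2→1 ·f
i=23 'b': node 1→3  emit P1@[22:23]
i=24 'd': node 3→0 ·f
i=25 'c': node 0→0
i=26 'c': node 0→0
i=27 'd': node 0→0
i=28 'b': node 0→1
i=29 'b': node 1→3  emit P1@[28:29]
i=30 'e': node 3→2 ·f  emit P0@[29:30],P3@[30:30]
i=31 'a': node 2→0 ·f
i=32 'd': node 0→0
i=33 'a': node 0→0
i=34 'b': node 0→1
i=35 'b': node 1→3  emit P1@[34:35]
i=36 'e': node 3→2 ·f  emit P0@[35:36],P3@[36:36]
i=37 'e': node 2→4 ·f  emit P3@[37:37]
i=38 'c': node 4→5
i=39 'a': node 5→6
i=40 'b': node 6→7
i=41 'a': node 7→8
i=42 'd': node 8→9  emit P2@[37:42]
i=43 'b': node 9→1 ·f
i=44 'e': node 1→2  emit P0@[43:44],P3@[44:44]

Result: [[0,3],[2,0],[2,3],[3,3],[8,2],[12,3],[17,2],[19,3],[21,0],[21,3],[23,1],[29,1],[30,0],[30,3],[35,1],[36,0],[36,3],[37,3],[42,2],[44,0],[44,3]]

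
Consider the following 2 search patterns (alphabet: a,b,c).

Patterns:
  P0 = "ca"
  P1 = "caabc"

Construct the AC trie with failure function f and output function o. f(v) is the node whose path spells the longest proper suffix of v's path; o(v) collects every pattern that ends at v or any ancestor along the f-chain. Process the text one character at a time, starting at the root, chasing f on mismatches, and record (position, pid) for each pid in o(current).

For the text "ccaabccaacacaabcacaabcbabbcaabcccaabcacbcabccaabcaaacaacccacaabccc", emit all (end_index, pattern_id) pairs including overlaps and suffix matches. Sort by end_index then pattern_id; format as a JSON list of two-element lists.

Build automaton:
Trie (insert patterns):
  n0 'ε': c→1
  n1 'c': a→2
  n2 'ca': a→3  [P0 ends]
  n3 'caa': b→4
  n4 'caab': c→5
  n5 'caabc': ·  [P1 ends]

Failure links (BFS by depth):
  n1('c'): parent n0 fail=0; on 'c' 0 → fail=0;  out ∅∪∅=∅
  n2('ca'): parent n1 fail=0; on 'a' 0 → fail=0;  out {0}∪∅={0}
  n3('caa'): parent n2 fail=0; on 'a' 0 → fail=0;  out ∅∪∅=∅
  n4('caab'): parent n3 fail=0; on 'b' 0 → fail=0;  out ∅∪∅=∅
  n5('caabc'): parent n4 fail=0; on 'c' 0 → fail=1;  out {1}∪∅={1}

Run:
[0] read 'c'  n0⇒n1
[1] read 'c'  n1⇒n1 (via fail)
[2] read 'a'  n1⇒n2  ** P0@[1:2]
[3] read 'a'  n2⇒n3
[4] read 'b'  n3⇒n4
[5] read 'c'  n4⇒n5  ** P1@[1:5]
[6] read 'c'  n5⇒n1 (via fail)
[7] read 'a'  n1⇒n2  ** P0@[6:7]
[8] read 'a'  n2⇒n3
[9] read 'c'  n3⇒n1 (via fail)
[10] read 'a'  n1⇒n2  ** P0@[9:10]
[11] read 'c'  n2⇒n1 (via fail)
[12] read 'a'  n1⇒n2  ** P0@[11:12]
[13] read 'a'  n2⇒n3
[14] read 'b'  n3⇒n4
[15] read 'c'  n4⇒n5  ** P1@[11:15]
[16] read 'a'  n5⇒n2 (via fail)  ** P0@[15:16]
[17] read 'c'  n2⇒n1 (via fail)
[18] read 'a'  n1⇒n2  ** P0@[17:18]
[19] read 'a'  n2⇒n3
[20] read 'b'  n3⇒n4
[21] read 'c'  n4⇒n5  ** P1@[17:21]
[22] read 'b'  n5⇒n0 (via fail)
[23] read 'a'  n0⇒n0
[24] read 'b'  n0⇒n0
[25] read 'b'  n0⇒n0
[26] read 'c'  n0⇒n1
[27] read 'a'  n1⇒n2  ** P0@[26:27]
[28] read 'a'  n2⇒n3
[29] read 'b'  n3⇒n4
[30] read 'c'  n4⇒n5  ** P1@[26:30]
[31] read 'c'  n5⇒n1 (via fail)
[32] read 'c'  n1⇒n1 (via fail)
[33] read 'a'  n1⇒n2  ** P0@[32:33]
[34] read 'a'  n2⇒n3
[35] read 'b'  n3⇒n4
[36] read 'c'  n4⇒n5  ** P1@[32:36]
[37] read 'a'  n5⇒n2 (via fail)  ** P0@[36:37]
[38] read 'c'  n2⇒n1 (via fail)
[39] read 'b'  n1⇒n0 (via fail)
[40] read 'c'  n0⇒n1
[41] read 'a'  n1⇒n2  ** P0@[40:41]
[42] read 'b'  n2⇒n0 (via fail)
[43] read 'c'  n0⇒n1
[44] read 'c'  n1⇒n1 (via fail)
[45] read 'a'  n1⇒n2  ** P0@[44:45]
[46] read 'a'  n2⇒n3
[47] read 'b'  n3⇒n4
[48] read 'c'  n4⇒n5  ** P1@[44:48]
[49] read 'a'  n5⇒n2 (via fail)  ** P0@[48:49]
[50] read 'a'  n2⇒n3
[51] read 'a'  n3⇒n0 (via fail)
[52] read 'c'  n0⇒n1
[53] read 'a'  n1⇒n2  ** P0@[52:53]
[54] read 'a'  n2⇒n3
[55] read 'c'  n3⇒n1 (via fail)
[56] read 'c'  n1⇒n1 (via fail)
[57] read 'c'  n1⇒n1 (via fail)
[58] read 'a'  n1⇒n2  ** P0@[57:58]
[59] read 'c'  n2⇒n1 (via fail)
[60] read 'a'  n1⇒n2  ** P0@[59:60]
[61] read 'a'  n2⇒n3
[62] read 'b'  n3⇒n4
[63] read 'c'  n4⇒n5  ** P1@[59:63]
[64] read 'c'  n5⇒n1 (via fail)
[65] read 'c'  n1⇒n1 (via fail)

All matches (sorted): [[2,0],[5,1],[7,0],[10,0],[12,0],[15,1],[16,0],[18,0],[21,1],[27,0],[30,1],[33,0],[36,1],[37,0],[41,0],[45,0],[48,1],[49,0],[53,0],[58,0],[60,0],[63,1]]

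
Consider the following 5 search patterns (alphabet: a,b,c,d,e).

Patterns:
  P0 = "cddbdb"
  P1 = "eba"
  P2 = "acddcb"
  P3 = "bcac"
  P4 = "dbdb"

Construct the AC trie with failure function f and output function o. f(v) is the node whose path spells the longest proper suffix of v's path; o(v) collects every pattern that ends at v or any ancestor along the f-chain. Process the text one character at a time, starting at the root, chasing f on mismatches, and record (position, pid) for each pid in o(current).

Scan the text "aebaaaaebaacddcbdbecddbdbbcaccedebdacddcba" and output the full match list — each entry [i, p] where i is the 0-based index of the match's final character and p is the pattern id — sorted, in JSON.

Build:
Trie (insert patterns):
  0='ε' goto a→10 b→16 c→1 d→20 e→7
  1='c' goto d→2
  2='cd' goto d→3
  3='cdd' goto b→4
  4='cddb' goto d→5
  5='cddbd' goto b→6
  6='cddbdb' goto ·  [P0 ends]
  7='e' goto b→8
  8='eb' goto a→9
  9='eba' goto ·  [P1 ends]
  10='a' goto c→11
  11='ac' goto d→12
  12='acd' goto d→13
  13='acdd' goto c→14
  14='acddc' goto b→15
  15='acddcb' goto ·  [P2 ends]
  16='b' goto c→17
  17='bc' goto a→18
  18='bca' goto c→19
  19='bcac' goto ·  [P3 ends]
  20='d' goto b→21
  21='db' goto d→22
  22='dbd' goto b→23
  23='dbdb' goto ·  [P4 ends]

Failure links (BFS by depth):
  n1('c'): parent n0 fail=0; on 'c' 0 → fail=0;  out ∅∪∅=∅
  n7('e'): parent n0 fail=0; on 'e' 0 → fail=0;  out ∅∪∅=∅
  n10('a'): parent n0 fail=0; on 'a' 0 → fail=0;  out ∅∪∅=∅
  n16('b'): parent n0 fail=0; on 'b' 0 → fail=0;  out ∅∪∅=∅
  n20('d'): parent n0 fail=0; on 'd' 0 → fail=0;  out ∅∪∅=∅
  n2('cd'): parent n1 fail=0; on 'd' 0 → fail=20;  out ∅∪∅=∅
  n8('eb'): parent n7 fail=0; on 'b' 0 → fail=16;  out ∅∪∅=∅
  n11('ac'): parent n10 fail=0; on 'c' 0 → fail=1;  out ∅∪∅=∅
  n17('bc'): parent n16 fail=0; on 'c' 0 → fail=1;  out ∅∪∅=∅
  n21('db'): parent n20 fail=0; on 'b' 0 → fail=16;  out ∅∪∅=∅
  n3('cdd'): parent n2 fail=20; on 'd' 20→0 → fail=20;  out ∅∪∅=∅
  n9('eba'): parent n8 fail=16; on 'a' 16→0 → fail=10;  out {1}∪∅={1}
  n12('acd'): parent n11 fail=1; on 'd' 1 → fail=2;  out ∅∪∅=∅
  n18('bca'): parent n17 fail=1; on 'a' 1→0 → fail=10;  out ∅∪∅=∅
  n22('dbd'): parent n21 fail=16; on 'd' 16→0 → fail=20;  out ∅∪∅=∅
  n4('cddb'): parent n3 fail=20; on 'b' 20 → fail=21;  out ∅∪∅=∅
  n13('acdd'): parent n12 fail=2; on 'd' 2 → fail=3;  out ∅∪∅=∅
  n19('bcac'): parent n18 fail=10; on 'c' 10 → fail=11;  out {3}∪∅={3}
  n23('dbdb'): parent n22 fail=20; on 'b' 20 → fail=21;  out {4}∪∅={4}
  n5('cddbd'): parent n4 fail=21; on 'd' 21 → fail=22;  out ∅∪∅=∅
  n14('acddc'): parent n13 fail=3; on 'c' 3→20→0 → fail=1;  out ∅∪∅=∅
  n6('cddbdb'): parent n5 fail=22; on 'b' 22 → fail=23;  out {0}∪{4}={0,4}
  n15('acddcb'): parent n14 fail=1; on 'b' 1→0 → fail=16;  out {2}∪∅={2}

Run:
i=0 'a': node 0→10
i=1 'e': node 10→7 ·f
i=2 'b': node 7→8
i=3 'a': node 8→9  ** P1@[1:3]
i=4 'a': node 9→10 ·f
i=5 'a': node 10→10 ·f
i=6 'a': node 10→10 ·f
i=7 'e': node 10→7 ·f
i=8 'b': node 7→8
i=9 'a': node 8→9  ** P1@[7:9]
i=10 'a': node 9→10 ·f
i=11 'c': node 10→11
i=12 'd': node 11→12
i=13 'd': node 12→13
i=14 'c': node 13→14
i=15 'b': node 14→15  ** P2@[10:15]
i=16 'd': node 15→20 ·f
i=17 'b': node 20→21
i=18 'e': node 21→7 ·f
i=19 'c': node 7→1 ·f
i=20 'd': node 1→2
i=21 'd': node 2→3
i=22 'b': node 3→4
i=23 'd': node 4→5
i=24 'b': node 5→6  ** P0@[19:24],P4@[21:24]
i=25 'b': node 6→16 ·f
i=26 'c': node 16→17
i=27 'a': node 17→18
i=28 'c': node 18→19  ** P3@[25:28]
i=29 'c': node 19→1 ·f
i=30 'e': node 1→7 ·f
i=31 'd': node 7→20 ·f
i=32 'e': node 20→7 ·f
i=33 'b': node 7→8
i=34 'd': node 8→20 ·f
i=35 'a': node 20→10 ·f
i=36 'c': node 10→11
i=37 'd': node 11→12
i=38 'd': node 12→13
i=39 'c': node 13→14
i=40 'b': node 14→15  ** P2@[35:40]
i=41 'a': node 15→10 ·f

Result: [[3,1],[9,1],[15,2],[24,0],[24,4],[28,3],[40,2]]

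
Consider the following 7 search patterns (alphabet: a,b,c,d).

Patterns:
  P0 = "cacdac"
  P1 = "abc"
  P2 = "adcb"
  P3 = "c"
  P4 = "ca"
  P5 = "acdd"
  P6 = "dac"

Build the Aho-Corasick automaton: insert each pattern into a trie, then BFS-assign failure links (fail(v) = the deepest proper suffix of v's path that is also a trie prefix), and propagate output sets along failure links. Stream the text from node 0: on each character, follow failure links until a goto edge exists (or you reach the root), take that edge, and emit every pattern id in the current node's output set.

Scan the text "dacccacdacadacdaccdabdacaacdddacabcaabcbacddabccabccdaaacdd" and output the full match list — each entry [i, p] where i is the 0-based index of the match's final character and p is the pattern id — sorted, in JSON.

Build automaton:
Trie (insert patterns):
  n0 'ε': a→7 c→1 d→16
  n1 'c': a→2  [P3 ends]
  n2 'ca': c→3  [P4 ends]
  n3 'cac': d→4
  n4 'cacd': a→5
  n5 'cacda': c→6
  n6 'cacdac': ·  [P0 ends]
  n7 'a': b→8 c→13 d→10
  n8 'ab': c→9
  n9 'abc': ·  [P1 ends]
  n10 'ad': c→11
  n11 'adc': b→12
  n12 'adcb': ·  [P2 ends]
  n13 'ac': d→14
  n14 'acd': d→15
  n15 'acdd': ·  [P5 ends]
  n16 'd': a→17
  n17 'da': c→18
  n18 'dac': ·  [P6 ends]

Failure links (BFS by depth):
  n1('c'): parent n0 fail=0; on 'c' 0 → fail=0;  out {3}∪∅={3}
  n7('a'): parent n0 fail=0; on 'a' 0 → fail=0;  out ∅∪∅=∅
  n16('d'): parent n0 fail=0; on 'd' 0 → fail=0;  out ∅∪∅=∅
  n2('ca'): parent n1 fail=0; on 'a' 0 → fail=7;  out {4}∪∅={4}
  n8('ab'): parent n7 fail=0; on 'b' 0 → fail=0;  out ∅∪∅=∅
  n10('ad'): parent n7 fail=0; on 'd' 0 → fail=16;  out ∅∪∅=∅
  n13('ac'): parent n7 fail=0; on 'c' 0 → fail=1;  out ∅∪{3}={3}
  n17('da'): parent n16 fail=0; on 'a' 0 → fail=7;  out ∅∪∅=∅
  n3('cac'): parent n2 fail=7; on 'c' 7 → fail=13;  out ∅∪{3}={3}
  n9('abc'): parent n8 fail=0; on 'c' 0 → fail=1;  out {1}∪{3}={1,3}
  n11('adc'): parent n10 fail=16; on 'c' 16→0 → fail=1;  out ∅∪{3}={3}
  n14('acd'): parent n13 fail=1; on 'd' 1→0 → fail=16;  out ∅∪∅=∅
  n18('dac'): parent n17 fail=7; on 'c' 7 → fail=13;  out {6}∪{3}={3,6}
  n4('cacd'): parent n3 fail=13; on 'd' 13 → fail=14;  out ∅∪∅=∅
  n12('adcb'): parent n11 fail=1; on 'b' 1→0 → fail=0;  out {2}∪∅={2}
  n15('acdd'): parent n14 fail=16; on 'd' 16→0 → fail=16;  out {5}∪∅={5}
  n5('cacda'): parent n4 fail=14; on 'a' 14→16 → fail=17;  out ∅∪∅=∅
  n6('cacdac'): parent n5 fail=17; on 'c' 17 → fail=18;  out {0}∪{3,6}={0,3,6}

Run:
[0] read 'd'  n0⇒n16
[1] read 'a'  n16⇒n17
[2] read 'c'  n17⇒n18  emit P3@[2:2],P6@[0:2]
[3] read 'c'  n18⇒n1 (fail-walked)  emit P3@[3:3]
[4] read 'c'  n1⇒n1 (fail-walked)  emit P3@[4:4]
[5] read 'a'  n1⇒n2  emit P4@[4:5]
[6] read 'c'  n2⇒n3  emit P3@[6:6]
[7] read 'd'  n3⇒n4
[8] read 'a'  n4⇒n5
[9] read 'c'  n5⇒n6  emit P0@[4:9],P3@[9:9],P6@[7:9]
[10] read 'a'  n6⇒n2 (fail-walked)  emit P4@[9:10]
[11] read 'd'  n2⇒n10 (fail-walked)
[12] read 'a'  n10⇒n17 (fail-walked)
[13] read 'c'  n17⇒n18  emit P3@[13:13],P6@[11:13]
[14] read 'd'  n18⇒n14 (fail-walked)
[15] read 'a'  n14⇒n17 (fail-walked)
[16] read 'c'  n17⇒n18  emit P3@[16:16],P6@[14:16]
[17] read 'c'  n18⇒n1 (fail-walked)  emit P3@[17:17]
[18] read 'd'  n1⇒n16 (fail-walked)
[19] read 'a'  n16⇒n17
[20] read 'b'  n17⇒n8 (fail-walked)
[21] read 'd'  n8⇒n16 (fail-walked)
[22] read 'a'  n16⇒n17
[23] read 'c'  n17⇒n18  emit P3@[23:23],P6@[21:23]
[24] read 'a'  n18⇒n2 (fail-walked)  emit P4@[23:24]
[25] read 'a'  n2⇒n7 (fail-walked)
[26] read 'c'  n7⇒n13  emit P3@[26:26]
[27] read 'd'  n13⇒n14
[28] read 'd'  n14⇒n15  emit P5@[25:28]
[29] read 'd'  n15⇒n16 (fail-walked)
[30] read 'a'  n16⇒n17
[31] read 'c'  n17⇒n18  emit P3@[31:31],P6@[29:31]
[32] read 'a'  n18⇒n2 (fail-walked)  emit P4@[31:32]
[33] read 'b'  n2⇒n8 (fail-walked)
[34] read 'c'  n8⇒n9  emit P1@[32:34],P3@[34:34]
[35] read 'a'  n9⇒n2 (fail-walked)  emit P4@[34:35]
[36] read 'a'  n2⇒n7 (fail-walked)
[37] read 'b'  n7⇒n8
[38] read 'c'  n8⇒n9  emit P1@[36:38],P3@[38:38]
[39] read 'b'  n9⇒n0 (fail-walked)
[40] read 'a'  n0⇒n7
[41] read 'c'  n7⇒n13  emit P3@[41:41]
[42] read 'd'  n13⇒n14
[43] read 'd'  n14⇒n15  emit P5@[40:43]
[44] read 'a'  n15⇒n17 (fail-walked)
[45] read 'b'  n17⇒n8 (fail-walked)
[46] read 'c'  n8⇒n9  emit P1@[44:46],P3@[46:46]
[47] read 'c'  n9⇒n1 (fail-walked)  emit P3@[47:47]
[48] read 'a'  n1⇒n2  emit P4@[47:48]
[49] read 'b'  n2⇒n8 (fail-walked)
[50] read 'c'  n8⇒n9  emit P1@[48:50],P3@[50:50]
[51] read 'c'  n9⇒n1 (fail-walked)  emit P3@[51:51]
[52] read 'd'  n1⇒n16 (fail-walked)
[53] read 'a'  n16⇒n17
[54] read 'a'  n17⇒n7 (fail-walked)
[55] read 'a'  n7⇒n7 (fail-walked)
[56] read 'c'  n7⇒n13  emit P3@[56:56]
[57] read 'd'  n13⇒n14
[58] read 'd'  n14⇒n15  emit P5@[55:58]

Matches: [[2,3],[2,6],[3,3],[4,3],[5,4],[6,3],[9,0],[9,3],[9,6],[10,4],[13,3],[13,6],[16,3],[16,6],[17,3],[23,3],[23,6],[24,4],[26,3],[28,5],[31,3],[31,6],[32,4],[34,1],[34,3],[35,4],[38,1],[38,3],[41,3],[43,5],[46,1],[46,3],[47,3],[48,4],[50,1],[50,3],[51,3],[56,3],[58,5]]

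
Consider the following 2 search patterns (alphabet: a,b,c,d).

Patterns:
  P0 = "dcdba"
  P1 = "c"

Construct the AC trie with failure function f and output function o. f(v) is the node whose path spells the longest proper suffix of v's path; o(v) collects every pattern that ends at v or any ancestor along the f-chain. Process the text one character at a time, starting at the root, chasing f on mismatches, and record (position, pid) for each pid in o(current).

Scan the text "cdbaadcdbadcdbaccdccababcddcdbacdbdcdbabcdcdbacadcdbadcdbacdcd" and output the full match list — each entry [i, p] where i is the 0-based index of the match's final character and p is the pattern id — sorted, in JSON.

Build automaton:
Trie nodes:
  0='ε' goto c→6 d→1
  1='d' goto c→2
  2='dc' goto d→3
  3='dcd' goto b→4
  4='dcdb' goto a→5
  5='dcdba' goto ·  [P0 ends]
  6='c' goto ·  [P1 ends]

Failure links (BFS by depth):
  n1('d'): parent n0 fail=0; on 'd' 0 → fail=0;  out ∅∪∅=∅
  n6('c'): parent n0 fail=0; on 'c' 0 → fail=0;  out {1}∪∅={1}
  n2('dc'): parent n1 fail=0; on 'c' 0 → fail=6;  out ∅∪{1}={1}
  n3('dcd'): parent n2 fail=6; on 'd' 6→0 → fail=1;  out ∅∪∅=∅
  n4('dcdb'): parent n3 fail=1; on 'b' 1→0 → fail=0;  out ∅∪∅=∅
  n5('dcdba'): parent n4 fail=0; on 'a' 0 → fail=0;  out {0}∪∅={0}

Scan:
pos 0 'c': at 6  emit P1@[0:0]
pos 1 'd': at 1 (via fail)
pos 2 'b': at 0 (via fail)
pos 3 'a': at 0
pos 4 'a': at 0
pos 5 'd': at 1
pos 6 'c': at 2  emit P1@[6:6]
pos 7 'd': at 3
pos 8 'b': at 4
pos 9 'a': at 5  emit P0@[5:9]
pos 10 'd': at 1 (via fail)
pos 11 'c': at 2  emit P1@[11:11]
pos 12 'd': at 3
pos 13 'b': at 4
pos 14 'a': at 5  emit P0@[10:14]
pos 15 'c': at 6 (via fail)  emit P1@[15:15]
pos 16 'c': at 6 (via fail)  emit P1@[16:16]
pos 17 'd': at 1 (via fail)
pos 18 'c': at 2  emit P1@[18:18]
pos 19 'c': at 6 (via fail)  emit P1@[19:19]
pos 20 'a': at 0 (via fail)
pos 21 'b': at 0
pos 22 'a': at 0
pos 23 'b': at 0
pos 24 'c': at 6  emit P1@[24:24]
pos 25 'd': at 1 (via fail)
pos 26 'd': at 1 (via fail)
pos 27 'c': at 2  emit P1@[27:27]
pos 28 'd': at 3
pos 29 'b': at 4
pos 30 'a': at 5  emit P0@[26:30]
pos 31 'c': at 6 (via fail)  emit P1@[31:31]
pos 32 'd': at 1 (via fail)
pos 33 'b': at 0 (via fail)
pos 34 'd': at 1
pos 35 'c': at 2  emit P1@[35:35]
pos 36 'd': at 3
pos 37 'b': at 4
pos 38 'a': at 5  emit P0@[34:38]
pos 39 'b': at 0 (via fail)
pos 40 'c': at 6  emit P1@[40:40]
pos 41 'd': at 1 (via fail)
pos 42 'c': at 2  emit P1@[42:42]
pos 43 'd': at 3
pos 44 'b': at 4
pos 45 'a': at 5  emit P0@[41:45]
pos 46 'c': at 6 (via fail)  emit P1@[46:46]
pos 47 'a': at 0 (via fail)
pos 48 'd': at 1
pos 49 'c': at 2  emit P1@[49:49]
pos 50 'd': at 3
pos 51 'b': at 4
pos 52 'a': at 5  emit P0@[48:52]
pos 53 'd': at 1 (via fail)
pos 54 'c': at 2  emit P1@[54:54]
pos 55 'd': at 3
pos 56 'b': at 4
pos 57 'a': at 5  emit P0@[53:57]
pos 58 'c': at 6 (via fail)  emit P1@[58:58]
pos 59 'd': at 1 (via fail)
pos 60 'c': at 2  emit P1@[60:60]
pos 61 'd': at 3

Result: [[0,1],[6,1],[9,0],[11,1],[14,0],[15,1],[16,1],[18,1],[19,1],[24,1],[27,1],[30,0],[31,1],[35,1],[38,0],[40,1],[42,1],[45,0],[46,1],[49,1],[52,0],[54,1],[57,0],[58,1],[60,1]]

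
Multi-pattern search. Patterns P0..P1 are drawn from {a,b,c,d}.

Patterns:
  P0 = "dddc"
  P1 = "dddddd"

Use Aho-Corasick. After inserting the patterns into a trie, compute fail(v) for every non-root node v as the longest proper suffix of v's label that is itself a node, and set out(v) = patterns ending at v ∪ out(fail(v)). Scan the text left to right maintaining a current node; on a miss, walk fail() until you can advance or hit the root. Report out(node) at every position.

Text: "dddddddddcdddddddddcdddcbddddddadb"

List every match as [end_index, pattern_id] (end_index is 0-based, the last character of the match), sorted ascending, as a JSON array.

Build automaton:
Trie (insert patterns):
  n0 'ε': d→1
  n1 'd': d→2
  n2 'dd': d→3
  n3 'ddd': c→4 d→5
  n4 'dddc': ·  ←P0
  n5 'dddd': d→6
  n6 'ddddd': d→7
  n7 'dddddd': ·  ←P1

Failure links (BFS by depth):
  n1('d'): parent n0 fail=0; on 'd' 0 → fail=0;  out ∅∪∅=∅
  n2('dd'): parent n1 fail=0; on 'd' 0 → fail=1;  out ∅∪∅=∅
  n3('ddd'): parent n2 fail=1; on 'd' 1 → fail=2;  out ∅∪∅=∅
  n4('dddc'): parent n3 fail=2; on 'c' 2→1→0 → fail=0;  out {0}∪∅={0}
  n5('dddd'): parent n3 fail=2; on 'd' 2 → fail=3;  out ∅∪∅=∅
  n6('ddddd'): parent n5 fail=3; on 'd' 3 → fail=5;  out ∅∪∅=∅
  n7('dddddd'): parent n6 fail=5; on 'd' 5 → fail=6;  out {1}∪∅={1}

Scan:
pos 0 'd': at 1
pos 1 'd': at 2
pos 2 'd': at 3
pos 3 'd': at 5
pos 4 'd': at 6
pos 5 'd': at 7  ** P1@[0:5]
pos 6 'd': at 7 (via fail)  ** P1@[1:6]
pos 7 'd': at 7 (via fail)  ** P1@[2:7]
pos 8 'd': at 7 (via fail)  ** P1@[3:8]
pos 9 'c': at 4 (via fail)  ** P0@[6:9]
pos 10 'd': at 1 (via fail)
pos 11 'd': at 2
pos 12 'd': at 3
pos 13 'd': at 5
pos 14 'd': at 6
pos 15 'd': at 7  ** P1@[10:15]
pos 16 'd': at 7 (via fail)  ** P1@[11:16]
pos 17 'd': at 7 (via fail)  ** P1@[12:17]
pos 18 'd': at 7 (via fail)  ** P1@[13:18]
pos 19 'c': at 4 (via fail)  ** P0@[16:19]
pos 20 'd': at 1 (via fail)
pos 21 'd': at 2
pos 22 'd': at 3
pos 23 'c': at 4  ** P0@[20:23]
pos 24 'b': at 0 (via fail)
pos 25 'd': at 1
pos 26 'd': at 2
pos 27 'd': at 3
pos 28 'd': at 5
pos 29 'd': at 6
pos 30 'd': at 7  ** P1@[25:30]
pos 31 'a': at 0 (via fail)
pos 32 'd': at 1
pos 33 'b': at 0 (via fail)

Result: [[5,1],[6,1],[7,1],[8,1],[9,0],[15,1],[16,1],[17,1],[18,1],[19,0],[23,0],[30,1]]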